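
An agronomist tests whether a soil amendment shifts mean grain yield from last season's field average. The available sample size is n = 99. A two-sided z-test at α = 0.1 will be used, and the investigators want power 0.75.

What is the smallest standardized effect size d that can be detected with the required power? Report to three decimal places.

Need Φ(δ − 1.645) = 0.75, so δ = 1.645 + 0.674 = 2.319.
(The second rejection-region term Φ(−δ − z_{α/2}) is negligible and dropped.)
δ = d·√n ⇒ d = δ/√n = 2.319/√99 = 0.2331.

d ≈ 0.233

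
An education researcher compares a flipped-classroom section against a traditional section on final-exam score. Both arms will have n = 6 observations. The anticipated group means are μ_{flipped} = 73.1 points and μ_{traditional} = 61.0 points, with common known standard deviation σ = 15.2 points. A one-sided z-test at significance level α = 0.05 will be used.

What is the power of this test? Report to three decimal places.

Power ≈ 0.395

Standardized effect: d = |μ_{flipped} − μ_{traditional}| / σ = |73.1 − 61.0| / 15.2 = 0.7961
Noncentrality parameter: δ = d·√(n/2) = 0.7961 × √(6/2) = 1.3788
Critical value for a one-sided test at α = 0.05: z_α = 1.645.
Power = P(Z > 1.645 − δ) = Φ(-0.266) = 0.3951.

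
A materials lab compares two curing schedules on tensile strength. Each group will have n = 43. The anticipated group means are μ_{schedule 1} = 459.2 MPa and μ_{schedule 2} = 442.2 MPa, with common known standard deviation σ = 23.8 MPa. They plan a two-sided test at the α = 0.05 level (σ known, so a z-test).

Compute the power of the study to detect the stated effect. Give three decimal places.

Standardized effect: d = |μ_{schedule 1} − μ_{schedule 2}| / σ = |459.2 − 442.2| / 23.8 = 0.7143
Noncentrality parameter: δ = d·√(n/2) = 0.7143 × √(43/2) = 3.3120
Two-sided α = 0.05 → critical value z_{0.025} = 1.960.
Power = Φ(δ − 1.960) + Φ(−δ − 1.960) = Φ(1.352) + Φ(-5.272) = 0.9118 + 0.0000 = 0.9118.

Power ≈ 0.912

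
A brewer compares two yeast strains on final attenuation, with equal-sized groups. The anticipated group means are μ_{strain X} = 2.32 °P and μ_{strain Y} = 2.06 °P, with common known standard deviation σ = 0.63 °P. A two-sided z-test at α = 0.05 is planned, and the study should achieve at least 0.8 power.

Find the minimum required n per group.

Standardized effect: d = |μ_{strain X} − μ_{strain Y}| / σ = |2.32 − 2.06| / 0.63 = 0.4127
For power 0.8 need Φ(δ − z_{0.025}) = 0.8, so δ = z_{0.025} + z_{0.20} = 1.960 + 0.842 = 2.802.
(The Φ(−δ − z_{α/2}) term is vanishingly small for δ > 0 and is dropped in the standard sample-size formula.)
δ = d·√(n/2) ⇒ n = 2(δ/d)² = 2 × (2.802 / 0.4127)² = 92.17.
Round up to the next whole unit.

n = 93 per group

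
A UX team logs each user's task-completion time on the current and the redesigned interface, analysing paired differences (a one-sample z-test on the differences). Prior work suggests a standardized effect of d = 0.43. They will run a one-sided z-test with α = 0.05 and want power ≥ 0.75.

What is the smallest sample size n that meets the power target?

Set Φ(δ − 1.645) = 0.75; then δ − 1.645 = Φ⁻¹(0.75) = 0.674, giving δ = 2.319.
δ = d·√n ⇒ n = (δ/d)² = (2.319 / 0.43)² = 29.09.
Rounding up, n = 30.

n = 30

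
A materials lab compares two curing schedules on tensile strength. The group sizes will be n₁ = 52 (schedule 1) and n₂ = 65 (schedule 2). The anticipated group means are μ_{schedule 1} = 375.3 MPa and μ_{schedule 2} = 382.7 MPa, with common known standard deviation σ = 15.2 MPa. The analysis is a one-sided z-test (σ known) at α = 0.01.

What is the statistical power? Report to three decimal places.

Power ≈ 0.614

Standardized effect: d = |μ_{schedule 1} − μ_{schedule 2}| / σ = |375.3 − 382.7| / 15.2 = 0.4868
Noncentrality parameter: δ = d / √(1/n₁ + 1/n₂) = 0.4868 / √(1/52 + 1/65) = 2.6167
Critical value for a one-sided test at α = 0.01: z_α = 2.326.
Power = Φ(δ − 2.326) = Φ(0.290) = 0.6142.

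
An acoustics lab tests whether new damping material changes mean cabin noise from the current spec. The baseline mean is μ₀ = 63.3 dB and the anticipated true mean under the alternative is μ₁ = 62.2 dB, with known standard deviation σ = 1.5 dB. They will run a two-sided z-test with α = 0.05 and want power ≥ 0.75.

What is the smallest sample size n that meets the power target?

n = 13

Standardized effect: d = |μ₁ − μ₀| / σ = |62.2 − 63.3| / 1.5 = 0.7333
Set Φ(δ − 1.960) = 0.75; then δ − 1.960 = Φ⁻¹(0.75) = 0.674, giving δ = 2.634.
(For δ > 0 the lower-tail rejection region contributes negligibly to power, so the one-term inversion is standard.)
δ = d·√n ⇒ n = (δ/d)² = (2.634 / 0.7333)² = 12.91.
Round up to the next whole unit.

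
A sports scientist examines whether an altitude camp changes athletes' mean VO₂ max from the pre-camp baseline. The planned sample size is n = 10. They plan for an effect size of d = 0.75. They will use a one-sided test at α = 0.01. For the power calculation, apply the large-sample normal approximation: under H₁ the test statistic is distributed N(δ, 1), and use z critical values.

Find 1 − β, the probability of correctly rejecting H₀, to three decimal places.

Noncentrality parameter: λ = d·√n = 0.75 × √10 = 2.3717
Critical value for a one-sided test at α = 0.01: z_α = 2.326.
Power = P(Z > 2.326 − λ) = Φ(0.045) = 0.5181.

Power ≈ 0.518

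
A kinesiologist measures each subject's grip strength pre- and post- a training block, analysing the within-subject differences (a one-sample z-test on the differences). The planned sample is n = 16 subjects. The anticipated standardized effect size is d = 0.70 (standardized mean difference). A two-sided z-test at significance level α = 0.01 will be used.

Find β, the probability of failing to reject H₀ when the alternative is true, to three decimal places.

Noncentrality parameter: δ = d·√n = 0.70 × √16 = 2.8000
Two-sided α = 0.01 → critical value z_{0.005} = 2.576.
Power = Φ(δ − 2.576) + Φ(−δ − 2.576) = Φ(0.224) + Φ(-5.376) = 0.5887 + 0.0000 = 0.5887.
Type II error: β = 1 − power = 1 − 0.5887 = 0.4113.

β ≈ 0.411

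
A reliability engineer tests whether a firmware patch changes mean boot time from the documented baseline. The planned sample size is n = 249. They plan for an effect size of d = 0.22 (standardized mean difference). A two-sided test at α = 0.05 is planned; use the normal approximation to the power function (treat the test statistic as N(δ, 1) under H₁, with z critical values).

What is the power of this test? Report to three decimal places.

Noncentrality parameter: δ = d·√n = 0.22 × √249 = 3.4715
Two-sided α = 0.05 → critical value z_{0.025} = 1.960.
Power = Φ(δ − 1.960) + Φ(−δ − 1.960) = Φ(1.512) + Φ(-5.432) = 0.9347 + 0.0000 = 0.9347.

Power ≈ 0.935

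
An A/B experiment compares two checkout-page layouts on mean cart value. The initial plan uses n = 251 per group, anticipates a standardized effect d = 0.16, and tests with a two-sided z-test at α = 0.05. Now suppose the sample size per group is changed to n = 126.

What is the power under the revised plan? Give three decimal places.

With n = 126 per group: δ = d·√(n/2) = 0.16 × √(126/2) = 1.2700. Critical value z_{0.025} = 1.960.
Revised power = Φ(δ − 1.960) + Φ(−δ − 1.960) = Φ(-0.690) + Φ(-3.230) = 0.2451 + 0.0006 = 0.2457.

Power ≈ 0.246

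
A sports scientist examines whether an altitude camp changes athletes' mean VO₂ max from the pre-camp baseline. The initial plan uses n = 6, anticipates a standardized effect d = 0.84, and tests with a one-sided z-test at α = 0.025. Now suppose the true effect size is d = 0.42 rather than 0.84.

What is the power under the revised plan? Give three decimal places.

Power ≈ 0.176

With d = 0.42: δ = d·√n = 0.42 × √6 = 1.0288. Critical value z_{0.025} = 1.960.
Revised power = P(Z > 1.960 − δ) = Φ(-0.931) = 0.1759.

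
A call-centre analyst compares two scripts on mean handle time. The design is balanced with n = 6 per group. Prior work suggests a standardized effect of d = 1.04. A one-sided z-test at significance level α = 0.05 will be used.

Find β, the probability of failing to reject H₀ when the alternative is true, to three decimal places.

β ≈ 0.438

Noncentrality parameter: λ = d·√(n/2) = 1.04 × √(6/2) = 1.8013
One-sided α = 0.05 → critical value z_{0.05} = 1.645.
Power = Φ(λ − 1.645) = Φ(0.156) = 0.5622.
Type II error: β = 1 − power = 1 − 0.5622 = 0.4378.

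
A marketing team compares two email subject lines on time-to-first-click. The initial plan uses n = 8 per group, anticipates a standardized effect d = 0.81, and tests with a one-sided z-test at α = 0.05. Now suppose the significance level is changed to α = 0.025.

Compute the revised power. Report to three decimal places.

Power ≈ 0.367

δ = d·√(n/2) = 0.81 × √(8/2) = 1.6200 (unchanged). New critical value: z_{0.025} = 1.960.
Revised power = Φ(δ − 1.960) = Φ(-0.340) = 0.3669.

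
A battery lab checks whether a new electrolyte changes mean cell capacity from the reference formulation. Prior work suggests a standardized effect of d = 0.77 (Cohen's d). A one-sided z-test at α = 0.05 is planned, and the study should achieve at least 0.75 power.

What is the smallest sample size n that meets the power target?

For power 0.75 need Φ(δ − z_{0.05}) = 0.75, so δ = z_{0.05} + z_{0.25} = 1.645 + 0.674 = 2.319.
δ = d·√n ⇒ n = (δ/d)² = (2.319 / 0.77)² = 9.07.
Rounding up, n = 10.

n = 10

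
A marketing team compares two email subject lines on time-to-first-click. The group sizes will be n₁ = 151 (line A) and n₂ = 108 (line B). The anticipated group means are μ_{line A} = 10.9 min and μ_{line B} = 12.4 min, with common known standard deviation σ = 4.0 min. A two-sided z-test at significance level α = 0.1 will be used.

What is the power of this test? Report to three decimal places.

Power ≈ 0.908

Standardized effect: d = |μ_{line A} − μ_{line B}| / σ = |10.9 − 12.4| / 4.0 = 0.3750
Noncentrality parameter: λ = d / √(1/n₁ + 1/n₂) = 0.3750 / √(1/151 + 1/108) = 2.9756
Critical value for a two-sided test at α = 0.1: z_{α/2} = 1.645.
Power = Φ(λ − 1.645) + Φ(−λ − 1.645) = Φ(1.331) + Φ(-4.621) = 0.9084 + 0.0000 = 0.9084.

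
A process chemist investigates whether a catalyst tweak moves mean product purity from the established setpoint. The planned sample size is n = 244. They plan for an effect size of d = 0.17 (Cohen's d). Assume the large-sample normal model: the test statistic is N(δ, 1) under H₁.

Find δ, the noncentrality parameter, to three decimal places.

δ ≈ 2.655

The noncentrality parameter scales effect size by the design's sample-size factor: δ = d·√n = 0.17 × √244 = 2.6555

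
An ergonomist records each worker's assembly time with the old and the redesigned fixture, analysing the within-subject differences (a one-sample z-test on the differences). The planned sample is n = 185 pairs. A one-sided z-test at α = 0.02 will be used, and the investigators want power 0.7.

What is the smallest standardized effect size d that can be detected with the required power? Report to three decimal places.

Required noncentrality: δ = z_{0.02} + z_{0.30} = 2.054 + 0.524 = 2.578.
δ = d·√n ⇒ d = δ/√n = 2.578/√185 = 0.1895.

d ≈ 0.190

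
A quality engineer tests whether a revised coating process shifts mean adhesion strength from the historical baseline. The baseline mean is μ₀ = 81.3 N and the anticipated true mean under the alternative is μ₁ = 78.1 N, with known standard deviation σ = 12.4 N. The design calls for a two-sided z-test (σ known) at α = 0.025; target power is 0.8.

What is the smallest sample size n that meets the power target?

n = 143

Standardized effect: d = |μ₁ − μ₀| / σ = |78.1 − 81.3| / 12.4 = 0.2581
For power 0.8 need Φ(δ − z_{0.0125}) = 0.8, so δ = z_{0.0125} + z_{0.20} = 2.241 + 0.842 = 3.083.
(For δ > 0 the lower-tail rejection region contributes negligibly to power, so the one-term inversion is standard.)
δ = d·√n ⇒ n = (δ/d)² = (3.083 / 0.2581)² = 142.72.
Round up to the next whole unit.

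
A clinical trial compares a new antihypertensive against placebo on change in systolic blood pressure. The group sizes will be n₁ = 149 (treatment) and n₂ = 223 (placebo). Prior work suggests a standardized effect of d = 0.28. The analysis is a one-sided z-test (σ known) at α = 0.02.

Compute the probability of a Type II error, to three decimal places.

β ≈ 0.277

Noncentrality parameter: δ = d / √(1/n₁ + 1/n₂) = 0.28 / √(1/149 + 1/223) = 2.6463
Critical value for a one-sided test at α = 0.02: z_α = 2.054.
Power = P(Z > 2.054 − δ) = Φ(0.593) = 0.7232.
Type II error: β = 1 − power = 1 − 0.7232 = 0.2768.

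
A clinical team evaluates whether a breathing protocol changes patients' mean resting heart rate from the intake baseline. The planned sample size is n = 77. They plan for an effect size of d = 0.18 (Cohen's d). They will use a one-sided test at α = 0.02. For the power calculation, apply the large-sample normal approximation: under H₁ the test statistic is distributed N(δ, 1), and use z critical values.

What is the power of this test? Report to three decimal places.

Noncentrality parameter: δ = d·√n = 0.18 × √77 = 1.5795
One-sided α = 0.02 → critical value z_{0.02} = 2.054.
Power = Φ(δ − 2.054) = Φ(-0.474) = 0.3177.

Power ≈ 0.318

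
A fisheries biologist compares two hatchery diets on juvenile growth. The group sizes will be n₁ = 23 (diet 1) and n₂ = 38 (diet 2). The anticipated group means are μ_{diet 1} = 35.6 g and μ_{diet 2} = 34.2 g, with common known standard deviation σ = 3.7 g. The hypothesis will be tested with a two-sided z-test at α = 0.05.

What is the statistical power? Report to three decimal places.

Standardized effect: d = |μ_{diet 1} − μ_{diet 2}| / σ = |35.6 − 34.2| / 3.7 = 0.3784
Noncentrality parameter: δ = d / √(1/n₁ + 1/n₂) = 0.3784 / √(1/23 + 1/38) = 1.4322
Two-sided α = 0.05 → critical value z_{0.025} = 1.960.
Power = Φ(δ − 1.960) + Φ(−δ − 1.960) = Φ(-0.528) + Φ(-3.392) = 0.2988 + 0.0003 = 0.2992.

Power ≈ 0.299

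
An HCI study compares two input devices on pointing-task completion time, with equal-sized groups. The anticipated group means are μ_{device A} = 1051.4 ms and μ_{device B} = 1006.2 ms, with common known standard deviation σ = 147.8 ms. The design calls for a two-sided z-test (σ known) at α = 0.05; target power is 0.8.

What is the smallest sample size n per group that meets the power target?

Standardized effect: d = |μ_{device A} − μ_{device B}| / σ = |1051.4 − 1006.2| / 147.8 = 0.3058
Set Φ(δ − 1.960) = 0.8; then δ − 1.960 = Φ⁻¹(0.8) = 0.842, giving δ = 2.802.
(The Φ(−δ − z_{α/2}) term is vanishingly small for δ > 0 and is dropped in the standard sample-size formula.)
δ = d·√(n/2) ⇒ n = 2(δ/d)² = 2 × (2.802 / 0.3058)² = 167.85.
Rounding up, n = 168 per group.

n = 168 per group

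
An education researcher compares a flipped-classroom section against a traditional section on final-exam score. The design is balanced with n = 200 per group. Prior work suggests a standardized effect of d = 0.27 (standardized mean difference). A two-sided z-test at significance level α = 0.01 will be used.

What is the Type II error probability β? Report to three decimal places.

β ≈ 0.451

Noncentrality parameter: δ = d·√(n/2) = 0.27 × √(200/2) = 2.7000
Two-sided α = 0.01 → critical value z_{0.005} = 2.576.
Power = Φ(δ − 2.576) + Φ(−δ − 2.576) = Φ(0.124) + Φ(-5.276) = 0.5494 + 0.0000 = 0.5494.
Type II error: β = 1 − power = 1 − 0.5494 = 0.4506.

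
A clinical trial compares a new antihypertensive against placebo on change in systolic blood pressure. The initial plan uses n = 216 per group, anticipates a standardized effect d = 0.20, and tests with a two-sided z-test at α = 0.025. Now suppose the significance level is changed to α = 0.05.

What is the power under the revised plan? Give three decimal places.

Power ≈ 0.547

δ = d·√(n/2) = 0.20 × √(216/2) = 2.0785 (unchanged). New critical value: z_{0.025} = 1.960.
Revised power = Φ(δ − 1.960) + Φ(−δ − 1.960) = Φ(0.118) + Φ(-4.038) = 0.5472 + 0.0000 = 0.5472.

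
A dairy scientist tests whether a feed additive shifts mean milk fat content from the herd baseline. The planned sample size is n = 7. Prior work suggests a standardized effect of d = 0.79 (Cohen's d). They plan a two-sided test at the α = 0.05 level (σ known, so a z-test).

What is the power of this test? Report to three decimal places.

Noncentrality parameter: δ = d·√n = 0.79 × √7 = 2.0901
Two-sided α = 0.05 → critical value z_{0.025} = 1.960.
Power = Φ(δ − 1.960) + Φ(−δ − 1.960) = Φ(0.130) + Φ(-4.050) = 0.5518 + 0.0000 = 0.5518.

Power ≈ 0.552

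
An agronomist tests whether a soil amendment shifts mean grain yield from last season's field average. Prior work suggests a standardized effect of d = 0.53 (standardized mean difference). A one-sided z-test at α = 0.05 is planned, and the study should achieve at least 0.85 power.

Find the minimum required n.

Set Φ(δ − 1.645) = 0.85; then δ − 1.645 = Φ⁻¹(0.85) = 1.036, giving δ = 2.681.
δ = d·√n ⇒ n = (δ/d)² = (2.681 / 0.53)² = 25.59.
Rounding up, n = 26.

n = 26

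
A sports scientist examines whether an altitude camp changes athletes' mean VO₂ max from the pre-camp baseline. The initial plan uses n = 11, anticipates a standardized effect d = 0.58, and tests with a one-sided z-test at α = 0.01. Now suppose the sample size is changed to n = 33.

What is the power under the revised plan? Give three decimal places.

Power ≈ 0.843

With n = 33: δ = d·√n = 0.58 × √33 = 3.3318. Critical value z_{0.01} = 2.326.
Revised power = Φ(δ − 2.326) = Φ(1.005) = 0.8427.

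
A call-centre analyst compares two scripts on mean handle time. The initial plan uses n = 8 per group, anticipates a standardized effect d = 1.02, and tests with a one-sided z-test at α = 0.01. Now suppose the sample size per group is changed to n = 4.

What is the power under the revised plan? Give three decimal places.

Power ≈ 0.188

With n = 4 per group: δ = d·√(n/2) = 1.02 × √(4/2) = 1.4425. Critical value z_{0.01} = 2.326.
Revised power = Φ(δ − 2.326) = Φ(-0.884) = 0.1884.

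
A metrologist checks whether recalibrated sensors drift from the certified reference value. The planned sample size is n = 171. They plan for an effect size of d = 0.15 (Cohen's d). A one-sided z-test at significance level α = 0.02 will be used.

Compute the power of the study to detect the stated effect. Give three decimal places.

Power ≈ 0.463

Noncentrality parameter: δ = d·√n = 0.15 × √171 = 1.9615
Critical value for a one-sided test at α = 0.02: z_α = 2.054.
Power = P(Z > 2.054 − δ) = Φ(-0.092) = 0.4633.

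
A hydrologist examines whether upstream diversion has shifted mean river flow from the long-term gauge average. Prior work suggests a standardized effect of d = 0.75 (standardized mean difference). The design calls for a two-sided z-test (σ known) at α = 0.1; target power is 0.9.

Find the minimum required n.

n = 16

Set Φ(δ − 1.645) = 0.9; then δ − 1.645 = Φ⁻¹(0.9) = 1.282, giving δ = 2.926.
(The Φ(−δ − z_{α/2}) term is vanishingly small for δ > 0 and is dropped in the standard sample-size formula.)
δ = d·√n ⇒ n = (δ/d)² = (2.926 / 0.75)² = 15.22.
Round up to the next whole unit.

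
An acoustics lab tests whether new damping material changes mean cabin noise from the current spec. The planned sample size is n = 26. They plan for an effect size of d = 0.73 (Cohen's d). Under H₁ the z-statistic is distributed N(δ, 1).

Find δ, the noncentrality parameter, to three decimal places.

The noncentrality parameter scales effect size by the design's sample-size factor: δ = d·√n = 0.73 × √26 = 3.7223

δ ≈ 3.722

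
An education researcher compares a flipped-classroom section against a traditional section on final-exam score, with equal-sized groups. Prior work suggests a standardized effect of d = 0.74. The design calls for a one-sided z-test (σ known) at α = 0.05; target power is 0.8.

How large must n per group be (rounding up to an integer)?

n = 23 per group

For power 0.8 need Φ(δ − z_{0.05}) = 0.8, so δ = z_{0.05} + z_{0.20} = 1.645 + 0.842 = 2.486.
δ = d·√(n/2) ⇒ n = 2(δ/d)² = 2 × (2.486 / 0.74)² = 22.58.
Round up to the next whole unit.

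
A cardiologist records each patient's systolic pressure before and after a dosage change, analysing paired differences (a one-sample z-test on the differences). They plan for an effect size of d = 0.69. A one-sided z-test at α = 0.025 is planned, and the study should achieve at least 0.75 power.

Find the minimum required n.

Set Φ(δ − 1.960) = 0.75; then δ − 1.960 = Φ⁻¹(0.75) = 0.674, giving δ = 2.634.
δ = d·√n ⇒ n = (δ/d)² = (2.634 / 0.69)² = 14.58.
Rounding up, n = 15.

n = 15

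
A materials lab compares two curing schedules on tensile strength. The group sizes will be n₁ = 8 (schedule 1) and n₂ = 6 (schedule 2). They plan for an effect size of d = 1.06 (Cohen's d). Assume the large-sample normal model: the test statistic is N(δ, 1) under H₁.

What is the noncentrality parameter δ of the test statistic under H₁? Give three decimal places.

δ ≈ 1.963

δ = d / √(1/n₁ + 1/n₂) = 1.06 / √(1/8 + 1/6) = 1.9627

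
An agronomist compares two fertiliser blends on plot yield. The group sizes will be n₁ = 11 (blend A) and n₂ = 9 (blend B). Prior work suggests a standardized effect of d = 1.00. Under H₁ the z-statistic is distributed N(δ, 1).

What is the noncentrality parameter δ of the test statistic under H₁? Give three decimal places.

δ ≈ 2.225

The noncentrality parameter scales effect size by the design's sample-size factor: δ = d / √(1/n₁ + 1/n₂) = 1.00 / √(1/11 + 1/9) = 2.2249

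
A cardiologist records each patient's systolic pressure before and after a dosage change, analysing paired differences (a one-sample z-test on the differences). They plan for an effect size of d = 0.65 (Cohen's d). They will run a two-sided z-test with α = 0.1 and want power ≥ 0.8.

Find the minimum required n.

For power 0.8 need Φ(δ − z_{0.05}) = 0.8, so δ = z_{0.05} + z_{0.20} = 1.645 + 0.842 = 2.486.
(For δ > 0 the lower-tail rejection region contributes negligibly to power, so the one-term inversion is standard.)
δ = d·√n ⇒ n = (δ/d)² = (2.486 / 0.65)² = 14.63.
Rounding up, n = 15.

n = 15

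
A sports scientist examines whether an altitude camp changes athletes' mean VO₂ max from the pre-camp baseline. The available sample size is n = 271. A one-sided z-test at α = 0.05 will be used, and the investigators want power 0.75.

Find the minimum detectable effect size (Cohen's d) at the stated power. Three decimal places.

d ≈ 0.141

Required noncentrality: δ = z_{0.05} + z_{0.25} = 1.645 + 0.674 = 2.319.
δ = d·√n ⇒ d = δ/√n = 2.319/√271 = 0.1409.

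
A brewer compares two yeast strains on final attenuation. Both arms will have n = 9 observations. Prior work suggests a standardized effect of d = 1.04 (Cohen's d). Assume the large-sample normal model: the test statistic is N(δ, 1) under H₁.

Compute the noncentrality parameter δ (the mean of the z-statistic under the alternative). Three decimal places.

The noncentrality parameter scales effect size by the design's sample-size factor: δ = d·√(n/2) = 1.04 × √(9/2) = 2.2062

δ ≈ 2.206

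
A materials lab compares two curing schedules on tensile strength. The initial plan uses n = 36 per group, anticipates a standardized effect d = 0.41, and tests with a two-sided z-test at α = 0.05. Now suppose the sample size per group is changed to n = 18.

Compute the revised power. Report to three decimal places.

With n = 18 per group: δ = d·√(n/2) = 0.41 × √(18/2) = 1.2300. Critical value z_{0.025} = 1.960.
Revised power = Φ(δ − 1.960) + Φ(−δ − 1.960) = Φ(-0.730) + Φ(-3.190) = 0.2327 + 0.0007 = 0.2334.

Power ≈ 0.233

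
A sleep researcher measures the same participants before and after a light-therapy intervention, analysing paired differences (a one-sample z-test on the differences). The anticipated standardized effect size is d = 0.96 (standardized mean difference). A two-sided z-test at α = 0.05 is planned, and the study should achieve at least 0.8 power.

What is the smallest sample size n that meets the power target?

For power 0.8 need Φ(δ − z_{0.025}) = 0.8, so δ = z_{0.025} + z_{0.20} = 1.960 + 0.842 = 2.802.
(For δ > 0 the lower-tail rejection region contributes negligibly to power, so the one-term inversion is standard.)
δ = d·√n ⇒ n = (δ/d)² = (2.802 / 0.96)² = 8.52.
Rounding up, n = 9.

n = 9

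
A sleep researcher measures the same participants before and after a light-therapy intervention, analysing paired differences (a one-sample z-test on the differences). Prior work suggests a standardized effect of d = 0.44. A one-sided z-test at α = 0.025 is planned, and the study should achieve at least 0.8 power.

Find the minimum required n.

Set Φ(δ − 1.960) = 0.8; then δ − 1.960 = Φ⁻¹(0.8) = 0.842, giving δ = 2.802.
δ = d·√n ⇒ n = (δ/d)² = (2.802 / 0.44)² = 40.54.
Rounding up, n = 41.

n = 41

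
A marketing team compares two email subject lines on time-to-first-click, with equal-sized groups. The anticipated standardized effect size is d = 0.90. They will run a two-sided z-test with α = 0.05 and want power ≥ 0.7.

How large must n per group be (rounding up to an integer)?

n = 16 per group

Set Φ(δ − 1.960) = 0.7; then δ − 1.960 = Φ⁻¹(0.7) = 0.524, giving δ = 2.484.
(Ignoring the negligible lower-tail rejection probability gives the usual closed-form inversion.)
δ = d·√(n/2) ⇒ n = 2(δ/d)² = 2 × (2.484 / 0.90)² = 15.24.
Rounding up, n = 16 per group.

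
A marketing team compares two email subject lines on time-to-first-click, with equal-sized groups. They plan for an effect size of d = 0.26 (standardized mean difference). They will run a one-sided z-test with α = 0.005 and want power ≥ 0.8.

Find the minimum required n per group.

Set Φ(δ − 2.576) = 0.8; then δ − 2.576 = Φ⁻¹(0.8) = 0.842, giving δ = 3.417.
δ = d·√(n/2) ⇒ n = 2(δ/d)² = 2 × (3.417 / 0.26)² = 345.53.
Rounding up, n = 346 per group.

n = 346 per group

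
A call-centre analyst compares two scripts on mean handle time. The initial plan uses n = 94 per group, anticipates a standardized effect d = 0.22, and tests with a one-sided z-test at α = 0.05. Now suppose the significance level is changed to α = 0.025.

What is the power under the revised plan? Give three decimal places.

Power ≈ 0.326

δ = d·√(n/2) = 0.22 × √(94/2) = 1.5082 (unchanged). New critical value: z_{0.025} = 1.960.
Revised power = P(Z > 1.960 − δ) = Φ(-0.452) = 0.3257.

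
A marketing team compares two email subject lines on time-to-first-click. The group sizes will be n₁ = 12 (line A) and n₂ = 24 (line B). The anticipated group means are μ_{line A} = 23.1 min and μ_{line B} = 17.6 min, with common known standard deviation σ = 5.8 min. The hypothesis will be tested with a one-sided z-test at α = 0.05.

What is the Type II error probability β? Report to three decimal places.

Standardized effect: d = |μ_{line A} − μ_{line B}| / σ = |23.1 − 17.6| / 5.8 = 0.9483
Noncentrality parameter: δ = d / √(1/n₁ + 1/n₂) = 0.9483 / √(1/12 + 1/24) = 2.6821
One-sided α = 0.05 → critical value z_{0.05} = 1.645.
Power = Φ(δ − 1.645) = Φ(1.037) = 0.8502.
Type II error: β = 1 − power = 1 − 0.8502 = 0.1498.

β ≈ 0.150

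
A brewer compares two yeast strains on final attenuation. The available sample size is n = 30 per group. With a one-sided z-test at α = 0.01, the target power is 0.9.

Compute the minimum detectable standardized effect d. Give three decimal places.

d ≈ 0.932

Need Φ(δ − 2.326) = 0.9, so δ = 2.326 + 1.282 = 3.608.
δ = d·√(n/2) ⇒ d = δ/√(n/2) = 3.608/√(30/2) = 0.9316.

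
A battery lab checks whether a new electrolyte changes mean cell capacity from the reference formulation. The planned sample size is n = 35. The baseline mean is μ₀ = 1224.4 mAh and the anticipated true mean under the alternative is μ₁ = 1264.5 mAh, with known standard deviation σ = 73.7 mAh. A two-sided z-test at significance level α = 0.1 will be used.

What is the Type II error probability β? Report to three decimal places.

β ≈ 0.058

Standardized effect: d = |μ₁ − μ₀| / σ = |1264.5 − 1224.4| / 73.7 = 0.5441
Noncentrality parameter: δ = d·√n = 0.5441 × √35 = 3.2189
Two-sided α = 0.1 → critical value z_{0.05} = 1.645.
Power = Φ(δ − 1.645) + Φ(−δ − 1.645) = Φ(1.574) + Φ(-4.864) = 0.9423 + 0.0000 = 0.9423.
Type II error: β = 1 − power = 1 − 0.9423 = 0.0577.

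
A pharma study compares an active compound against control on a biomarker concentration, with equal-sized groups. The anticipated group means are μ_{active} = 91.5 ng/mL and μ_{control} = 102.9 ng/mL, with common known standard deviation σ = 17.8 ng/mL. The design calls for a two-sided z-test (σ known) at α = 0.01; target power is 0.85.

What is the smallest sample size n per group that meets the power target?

n = 64 per group

Standardized effect: d = |μ_{active} − μ_{control}| / σ = |91.5 − 102.9| / 17.8 = 0.6404
For power 0.85 need Φ(δ − z_{0.005}) = 0.85, so δ = z_{0.005} + z_{0.15} = 2.576 + 1.036 = 3.612.
(The Φ(−δ − z_{α/2}) term is vanishingly small for δ > 0 and is dropped in the standard sample-size formula.)
δ = d·√(n/2) ⇒ n = 2(δ/d)² = 2 × (3.612 / 0.6404)² = 63.62.
Rounding up, n = 64 per group.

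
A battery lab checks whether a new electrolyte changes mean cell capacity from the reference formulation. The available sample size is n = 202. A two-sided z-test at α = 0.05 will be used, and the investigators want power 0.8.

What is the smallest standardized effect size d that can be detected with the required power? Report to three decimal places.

d ≈ 0.197

Required noncentrality: δ = z_{0.025} + z_{0.20} = 1.960 + 0.842 = 2.802.
(The second rejection-region term Φ(−δ − z_{α/2}) is negligible and dropped.)
δ = d·√n ⇒ d = δ/√n = 2.802/√202 = 0.1971.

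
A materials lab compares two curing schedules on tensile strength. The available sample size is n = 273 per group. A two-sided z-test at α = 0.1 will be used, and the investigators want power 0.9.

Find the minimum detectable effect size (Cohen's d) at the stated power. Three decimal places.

d ≈ 0.250

Required noncentrality: δ = z_{0.05} + z_{0.10} = 1.645 + 1.282 = 2.926.
(Lower-tail contribution to power is negligible for δ > 0.)
δ = d·√(n/2) ⇒ d = δ/√(n/2) = 2.926/√(273/2) = 0.2505.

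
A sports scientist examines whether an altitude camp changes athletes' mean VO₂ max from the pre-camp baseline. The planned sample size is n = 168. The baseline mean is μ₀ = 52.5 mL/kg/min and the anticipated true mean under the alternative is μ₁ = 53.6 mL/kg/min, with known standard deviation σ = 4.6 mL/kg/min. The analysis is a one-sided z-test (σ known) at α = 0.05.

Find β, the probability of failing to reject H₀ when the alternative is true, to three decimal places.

β ≈ 0.073

Standardized effect: d = |μ₁ − μ₀| / σ = |53.6 − 52.5| / 4.6 = 0.2391
Noncentrality parameter: δ = d·√n = 0.2391 × √168 = 3.0995
Critical value for a one-sided test at α = 0.05: z_α = 1.645.
Power = Φ(δ − 1.645) = Φ(1.455) = 0.9271.
Type II error: β = 1 − power = 1 − 0.9271 = 0.0729.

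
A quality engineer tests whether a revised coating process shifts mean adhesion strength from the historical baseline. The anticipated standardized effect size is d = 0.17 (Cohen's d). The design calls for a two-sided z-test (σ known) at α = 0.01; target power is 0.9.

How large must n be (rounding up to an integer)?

For power 0.9 need Φ(δ − z_{0.005}) = 0.9, so δ = z_{0.005} + z_{0.10} = 2.576 + 1.282 = 3.857.
(For δ > 0 the lower-tail rejection region contributes negligibly to power, so the one-term inversion is standard.)
δ = d·√n ⇒ n = (δ/d)² = (3.857 / 0.17)² = 514.86.
Rounding up, n = 515.

n = 515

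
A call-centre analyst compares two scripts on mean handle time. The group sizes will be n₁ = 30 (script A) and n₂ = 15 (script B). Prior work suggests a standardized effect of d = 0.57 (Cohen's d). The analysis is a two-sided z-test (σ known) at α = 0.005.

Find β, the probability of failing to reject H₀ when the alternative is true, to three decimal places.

β ≈ 0.842

Noncentrality parameter: λ = d / √(1/n₁ + 1/n₂) = 0.57 / √(1/30 + 1/15) = 1.8025
Two-sided α = 0.005 → critical value z_{0.0025} = 2.807.
Power = Φ(λ − 2.807) + Φ(−λ − 2.807) = Φ(-1.005) + Φ(-4.610) = 0.1576 + 0.0000 = 0.1576.
Type II error: β = 1 − power = 1 − 0.1576 = 0.8424.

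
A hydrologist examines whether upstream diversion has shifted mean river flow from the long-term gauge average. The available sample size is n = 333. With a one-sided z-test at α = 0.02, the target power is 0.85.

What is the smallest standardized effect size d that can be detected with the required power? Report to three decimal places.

Required noncentrality: δ = z_{0.02} + z_{0.15} = 2.054 + 1.036 = 3.090.
δ = d·√n ⇒ d = δ/√n = 3.090/√333 = 0.1693.

d ≈ 0.169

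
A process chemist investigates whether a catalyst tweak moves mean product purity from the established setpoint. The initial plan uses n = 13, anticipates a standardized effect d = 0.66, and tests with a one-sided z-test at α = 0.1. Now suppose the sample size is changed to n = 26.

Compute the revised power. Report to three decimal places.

Power ≈ 0.981

With n = 26: δ = d·√n = 0.66 × √26 = 3.3654. Critical value z_{0.1} = 1.282.
Revised power = Φ(δ − 1.282) = Φ(2.084) = 0.9814.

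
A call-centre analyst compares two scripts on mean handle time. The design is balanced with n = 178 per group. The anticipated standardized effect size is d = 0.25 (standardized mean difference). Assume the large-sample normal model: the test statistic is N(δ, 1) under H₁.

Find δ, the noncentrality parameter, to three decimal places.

δ = d·√(n/2) = 0.25 × √(178/2) = 2.3585

δ ≈ 2.358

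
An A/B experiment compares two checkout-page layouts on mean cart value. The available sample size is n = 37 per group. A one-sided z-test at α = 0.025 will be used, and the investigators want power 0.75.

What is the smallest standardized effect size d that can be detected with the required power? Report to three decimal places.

d ≈ 0.612

Required noncentrality: δ = z_{0.025} + z_{0.25} = 1.960 + 0.674 = 2.634.
δ = d·√(n/2) ⇒ d = δ/√(n/2) = 2.634/√(37/2) = 0.6125.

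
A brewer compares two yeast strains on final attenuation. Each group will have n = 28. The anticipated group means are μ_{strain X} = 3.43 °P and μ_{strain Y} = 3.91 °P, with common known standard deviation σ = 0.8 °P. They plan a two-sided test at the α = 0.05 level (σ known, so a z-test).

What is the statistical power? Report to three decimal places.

Standardized effect: d = |μ_{strain X} − μ_{strain Y}| / σ = |3.43 − 3.91| / 0.8 = 0.6000
Noncentrality parameter: δ = d·√(n/2) = 0.6000 × √(28/2) = 2.2450
Two-sided α = 0.05 → critical value z_{0.025} = 1.960.
Power = Φ(δ − 1.960) + Φ(−δ − 1.960) = Φ(0.285) + Φ(-4.205) = 0.6122 + 0.0000 = 0.6122.

Power ≈ 0.612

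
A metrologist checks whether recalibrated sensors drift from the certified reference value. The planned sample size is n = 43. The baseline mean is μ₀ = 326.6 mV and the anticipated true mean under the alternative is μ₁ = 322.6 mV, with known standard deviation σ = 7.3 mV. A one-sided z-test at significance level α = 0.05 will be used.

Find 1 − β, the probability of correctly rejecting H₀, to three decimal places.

Power ≈ 0.974

Standardized effect: d = |μ₁ − μ₀| / σ = |322.6 − 326.6| / 7.3 = 0.5479
Noncentrality parameter: δ = d·√n = 0.5479 × √43 = 3.5931
Critical value for a one-sided test at α = 0.05: z_α = 1.645.
Power = P(Z > 1.645 − δ) = Φ(1.948) = 0.9743.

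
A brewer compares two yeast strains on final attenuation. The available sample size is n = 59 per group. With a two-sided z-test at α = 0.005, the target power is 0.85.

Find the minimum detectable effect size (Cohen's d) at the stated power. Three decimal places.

Need Φ(δ − 2.807) = 0.85, so δ = 2.807 + 1.036 = 3.843.
(The second rejection-region term Φ(−δ − z_{α/2}) is negligible and dropped.)
δ = d·√(n/2) ⇒ d = δ/√(n/2) = 3.843/√(59/2) = 0.7076.

d ≈ 0.708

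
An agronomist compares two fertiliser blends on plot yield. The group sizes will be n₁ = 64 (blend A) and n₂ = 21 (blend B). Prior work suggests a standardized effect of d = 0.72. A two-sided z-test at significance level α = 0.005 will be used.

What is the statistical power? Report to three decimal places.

Noncentrality parameter: δ = d / √(1/n₁ + 1/n₂) = 0.72 / √(1/64 + 1/21) = 2.8630
Critical value for a two-sided test at α = 0.005: z_{α/2} = 2.807.
Power = Φ(δ − 2.807) + Φ(−δ − 2.807) = Φ(0.056) + Φ(-5.670) = 0.5223 + 0.0000 = 0.5223.

Power ≈ 0.522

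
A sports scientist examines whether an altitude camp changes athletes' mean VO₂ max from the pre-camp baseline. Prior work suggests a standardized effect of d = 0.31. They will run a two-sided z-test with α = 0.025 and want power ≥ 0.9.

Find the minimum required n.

For power 0.9 need Φ(δ − z_{0.0125}) = 0.9, so δ = z_{0.0125} + z_{0.10} = 2.241 + 1.282 = 3.523.
(For δ > 0 the lower-tail rejection region contributes negligibly to power, so the one-term inversion is standard.)
δ = d·√n ⇒ n = (δ/d)² = (3.523 / 0.31)² = 129.15.
Round up to the next whole unit.

n = 130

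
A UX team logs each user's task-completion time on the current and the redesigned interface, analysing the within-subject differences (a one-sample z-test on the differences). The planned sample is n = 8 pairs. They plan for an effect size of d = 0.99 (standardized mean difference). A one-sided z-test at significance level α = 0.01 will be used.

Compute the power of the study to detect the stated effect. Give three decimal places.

Noncentrality parameter: λ = d·√n = 0.99 × √8 = 2.8001
One-sided α = 0.01 → critical value z_{0.01} = 2.326.
Power = Φ(λ − 2.326) = Φ(0.474) = 0.6822.

Power ≈ 0.682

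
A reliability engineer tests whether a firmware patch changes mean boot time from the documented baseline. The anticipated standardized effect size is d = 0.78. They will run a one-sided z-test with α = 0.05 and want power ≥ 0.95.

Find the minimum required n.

For power 0.95 need Φ(δ − z_{0.05}) = 0.95, so δ = z_{0.05} + z_{0.05} = 1.645 + 1.645 = 3.290.
δ = d·√n ⇒ n = (δ/d)² = (3.290 / 0.78)² = 17.79.
Round up to the next whole unit.

n = 18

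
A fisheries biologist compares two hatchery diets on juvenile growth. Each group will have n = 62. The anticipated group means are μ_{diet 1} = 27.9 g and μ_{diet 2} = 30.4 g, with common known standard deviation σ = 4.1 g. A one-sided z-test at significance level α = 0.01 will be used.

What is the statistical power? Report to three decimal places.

Power ≈ 0.857

Standardized effect: d = |μ_{diet 1} − μ_{diet 2}| / σ = |27.9 − 30.4| / 4.1 = 0.6098
Noncentrality parameter: δ = d·√(n/2) = 0.6098 × √(62/2) = 3.3950
Critical value for a one-sided test at α = 0.01: z_α = 2.326.
Power = P(Z > 2.326 − δ) = Φ(1.069) = 0.8574.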